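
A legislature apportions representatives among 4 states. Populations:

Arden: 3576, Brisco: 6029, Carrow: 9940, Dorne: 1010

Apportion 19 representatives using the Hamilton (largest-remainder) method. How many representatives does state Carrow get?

9

Total 20555; standard divisor 20555/19 ≈ 1081.842.
Standard quotas: Arden 3.3055, Brisco 5.5729, Carrow 9.1880, Dorne 0.9336.
Lower quotas: Arden 3, Brisco 5, Carrow 9, Dorne 0 (sum 17, leaving 2 seats).
Remainders in descending order: Dorne 0.9336, Brisco 0.5729, Arden 0.3055, Carrow 0.1880.
Largest remainders: Dorne, Brisco receive the extra seats.
Carrow receives 9.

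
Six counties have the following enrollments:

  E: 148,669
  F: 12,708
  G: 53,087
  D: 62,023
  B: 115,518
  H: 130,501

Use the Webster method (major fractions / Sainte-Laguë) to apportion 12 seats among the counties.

Standard divisor 522506/12 ≈ 43542.167; standard quotas: E 3.414, F 0.292, G 1.219, D 1.424, B 2.653, H 2.997.
Rounding to the nearest integer gives 3, 0, 1, 1, 3, 3 = 11 seats, so the divisor must be adjusted.
With modified divisor 41910: modified quotas E 3.547, F 0.303, G 1.267, D 1.480, B 2.756, H 3.114.
Rounding to the nearest integer: E 4, F 0, G 1, D 1, B 3, H 3 (total 12).

E 4, F 0, G 1, D 1, B 3, H 3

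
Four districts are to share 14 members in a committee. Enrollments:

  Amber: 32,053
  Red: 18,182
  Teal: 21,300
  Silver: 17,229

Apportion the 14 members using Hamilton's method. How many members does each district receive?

Amber 5; Red 3; Teal 3; Silver 3

Standard divisor: 88764 ÷ 14 ≈ 6340.286.
Standard quotas: Amber 5.0555, Red 2.8677, Teal 3.3595, Silver 2.7174.
Lower quotas: Amber 5, Red 2, Teal 3, Silver 2 (sum 12, leaving 2 seats).
Remainders in descending order: Red 0.8677, Silver 0.7174, Teal 0.3595, Amber 0.0555.
The surplus seats go to Red, Silver.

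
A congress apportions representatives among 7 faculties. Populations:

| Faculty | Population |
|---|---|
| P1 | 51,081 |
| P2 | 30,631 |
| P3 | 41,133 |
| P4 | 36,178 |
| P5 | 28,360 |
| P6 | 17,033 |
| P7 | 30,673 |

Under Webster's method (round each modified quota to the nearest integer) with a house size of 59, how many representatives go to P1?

Standard divisor 235089/59 ≈ 3984.559; standard quotas: P1 12.820, P2 7.687, P3 10.323, P4 9.080, P5 7.117, P6 4.275, P7 7.698.
Rounding to the nearest integer gives P1 13, P2 8, P3 10, P4 9, P5 7, P6 4, P7 8 — total 59, matching the house size, so no adjustment is needed.
P1 receives 13.

13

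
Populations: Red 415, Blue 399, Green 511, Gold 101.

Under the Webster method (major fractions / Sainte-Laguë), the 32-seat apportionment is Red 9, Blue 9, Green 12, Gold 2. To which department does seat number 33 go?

Red

Priority for the next seat is population ÷ (current seats + 0.5).
Priorities: Red 43.684, Blue 42.000, Green 40.880, Gold 40.400.
Highest priority: Red.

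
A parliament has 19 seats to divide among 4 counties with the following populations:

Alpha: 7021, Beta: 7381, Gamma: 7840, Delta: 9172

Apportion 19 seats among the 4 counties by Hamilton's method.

The standard divisor is 31414/19 ≈ 1653.368.
Standard quotas: Alpha 4.2465, Beta 4.4642, Gamma 4.7418, Delta 5.5475.
Lower quotas: Alpha 4, Beta 4, Gamma 4, Delta 5 (sum 17, leaving 2 seats).
Remainders in descending order: Gamma 0.7418, Delta 0.5475, Beta 0.4642, Alpha 0.2465.
The surplus seats go to Gamma, Delta.

Alpha 4, Beta 4, Gamma 5, Delta 6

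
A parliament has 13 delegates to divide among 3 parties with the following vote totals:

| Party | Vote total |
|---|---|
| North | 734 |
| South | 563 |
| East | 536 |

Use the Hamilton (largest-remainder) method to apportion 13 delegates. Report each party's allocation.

North 5, South 4, East 4

The standard divisor is 1833/13 = 141.
Standard quotas: North 5.206, South 3.993, East 3.801.
Lower quotas: North 5, South 3, East 3 (sum 11, leaving 2 seats).
Remainders in descending order: South 0.993, East 0.801, North 0.206.
The surplus seats go to South, East.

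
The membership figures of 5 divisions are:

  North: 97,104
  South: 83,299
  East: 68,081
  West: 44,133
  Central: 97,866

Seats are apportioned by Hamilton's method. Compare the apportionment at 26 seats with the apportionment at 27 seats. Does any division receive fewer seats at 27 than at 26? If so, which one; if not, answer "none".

East

At 26 seats: North 6, South 6, East 5, West 3, Central 6.
At 27 seats: North 7, South 6, East 4, West 3, Central 7.
East drops from 5 to 4.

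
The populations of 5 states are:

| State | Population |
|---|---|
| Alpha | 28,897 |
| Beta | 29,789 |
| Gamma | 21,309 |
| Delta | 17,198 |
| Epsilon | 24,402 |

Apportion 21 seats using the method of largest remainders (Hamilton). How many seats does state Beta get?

5

Total 121595; standard divisor 121595/21 ≈ 5790.238.
Standard quotas: Alpha 4.9906, Beta 5.1447, Gamma 3.6802, Delta 2.9702, Epsilon 4.2143.
Lower quotas: Alpha 4, Beta 5, Gamma 3, Delta 2, Epsilon 4 (sum 18, leaving 3 seats).
Remainders in descending order: Alpha 0.9906, Delta 0.9702, Gamma 0.6802, Epsilon 0.2143, Beta 0.1447.
The surplus seats go to Alpha, Delta, Gamma.
Beta receives 5.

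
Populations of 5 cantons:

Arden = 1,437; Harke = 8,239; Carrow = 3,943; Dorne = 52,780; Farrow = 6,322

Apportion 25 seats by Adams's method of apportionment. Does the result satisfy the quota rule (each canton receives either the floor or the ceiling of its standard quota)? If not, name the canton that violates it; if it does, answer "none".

Standard quotas: Arden 0.494, Harke 2.832, Carrow 1.356, Dorne 18.145, Farrow 2.173.
Adams allocation: Arden 1, Harke 3, Carrow 2, Dorne 17, Farrow 2.
Dorne has quota 18.145 (lower 18, upper 19) but receives 17 — outside the quota interval.

Dorne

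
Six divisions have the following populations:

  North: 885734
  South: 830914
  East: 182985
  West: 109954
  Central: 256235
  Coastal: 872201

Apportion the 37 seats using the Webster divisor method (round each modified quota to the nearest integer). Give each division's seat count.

North=11; South=10; East=2; West=1; Central=3; Coastal=10

Standard divisor 3138023/37 ≈ 84811.432; standard quotas: North 10.444, South 9.797, East 2.158, West 1.296, Central 3.021, Coastal 10.284.
Rounding to the nearest integer gives 10, 10, 2, 1, 3, 10 = 36 seats, so the divisor must be adjusted.
With modified divisor 83700: modified quotas North 10.582, South 9.927, East 2.186, West 1.314, Central 3.061, Coastal 10.421.
Rounding to the nearest integer: North 11, South 10, East 2, West 1, Central 3, Coastal 10 (total 37).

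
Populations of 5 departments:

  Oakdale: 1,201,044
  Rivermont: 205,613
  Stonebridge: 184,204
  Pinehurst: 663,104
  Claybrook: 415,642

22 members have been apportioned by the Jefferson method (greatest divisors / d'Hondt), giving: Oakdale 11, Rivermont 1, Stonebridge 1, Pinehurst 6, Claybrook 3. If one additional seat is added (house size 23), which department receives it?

Claybrook

Priority for the next seat is population ÷ (current seats + 1).
Priorities: Oakdale 100087.000, Rivermont 102806.500, Stonebridge 92102.000, Pinehurst 94729.143, Claybrook 103910.500.
Highest priority: Claybrook.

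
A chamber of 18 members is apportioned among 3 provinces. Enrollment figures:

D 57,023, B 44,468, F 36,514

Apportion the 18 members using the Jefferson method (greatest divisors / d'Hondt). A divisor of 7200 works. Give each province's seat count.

D: 7; B: 6; F: 5

With modified divisor 7200: modified quotas D 7.920, B 6.176, F 5.071.
Rounding down: D 7, B 6, F 5 (total 18).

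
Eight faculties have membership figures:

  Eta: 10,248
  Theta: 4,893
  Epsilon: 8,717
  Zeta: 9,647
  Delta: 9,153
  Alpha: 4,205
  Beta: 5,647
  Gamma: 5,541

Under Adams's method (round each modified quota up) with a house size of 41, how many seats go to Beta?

Standard divisor 58051/41 ≈ 1415.878; standard quotas: Eta 7.238, Theta 3.456, Epsilon 6.157, Zeta 6.813, Delta 6.465, Alpha 2.970, Beta 3.988, Gamma 3.913.
Rounding up gives 8, 4, 7, 7, 7, 3, 4, 4 = 44 seats, so the divisor must be adjusted.
With modified divisor 1600: modified quotas Eta 6.405, Theta 3.058, Epsilon 5.448, Zeta 6.029, Delta 5.721, Alpha 2.628, Beta 3.529, Gamma 3.463.
Rounding up: Eta 7, Theta 4, Epsilon 6, Zeta 7, Delta 6, Alpha 3, Beta 4, Gamma 4 (total 41).
Beta receives 4.

4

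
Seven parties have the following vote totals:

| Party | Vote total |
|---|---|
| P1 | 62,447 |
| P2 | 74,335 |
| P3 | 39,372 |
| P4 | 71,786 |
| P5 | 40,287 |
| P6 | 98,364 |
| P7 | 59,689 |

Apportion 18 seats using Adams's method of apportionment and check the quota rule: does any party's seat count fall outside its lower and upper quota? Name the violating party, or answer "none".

none

Standard quotas: P1 2.519, P2 2.998, P3 1.588, P4 2.895, P5 1.625, P6 3.967, P7 2.407.
Adams allocation: P1 2, P2 3, P3 2, P4 3, P5 2, P6 4, P7 2.
Every allocation lies between the lower and upper quota.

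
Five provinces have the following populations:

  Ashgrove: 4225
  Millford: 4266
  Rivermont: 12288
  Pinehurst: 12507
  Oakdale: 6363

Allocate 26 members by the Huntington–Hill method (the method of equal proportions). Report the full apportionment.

With divisor 1558: modified quotas Ashgrove 2.712, Millford 2.738, Rivermont 7.887, Pinehurst 8.028, Oakdale 4.084.
Geometric-mean thresholds: Ashgrove √(2·3)=2.449, Millford √(2·3)=2.449, Rivermont √(7·8)=7.483, Pinehurst √(8·9)=8.485, Oakdale √(4·5)=4.472.
Each quota rounded against its threshold gives Ashgrove 3, Millford 3, Rivermont 8, Pinehurst 8, Oakdale 4 (total 26).

Ashgrove 3; Millford 3; Rivermont 8; Pinehurst 8; Oakdale 4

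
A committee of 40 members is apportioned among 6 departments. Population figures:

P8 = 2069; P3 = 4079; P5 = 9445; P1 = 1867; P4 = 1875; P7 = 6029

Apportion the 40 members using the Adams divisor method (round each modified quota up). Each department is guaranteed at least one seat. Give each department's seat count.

P8=4, P3=7, P5=14, P1=3, P4=3, P7=9

Standard divisor 25364/40 ≈ 634.1; standard quotas: P8 3.263, P3 6.433, P5 14.895, P1 2.944, P4 2.957, P7 9.508.
Rounding up gives 4, 7, 15, 3, 3, 10 = 42 seats, so the divisor must be adjusted.
With modified divisor 677: modified quotas P8 3.056, P3 6.025, P5 13.951, P1 2.758, P4 2.770, P7 8.905.
Rounding up: P8 4, P3 7, P5 14, P1 3, P4 3, P7 9 (total 40).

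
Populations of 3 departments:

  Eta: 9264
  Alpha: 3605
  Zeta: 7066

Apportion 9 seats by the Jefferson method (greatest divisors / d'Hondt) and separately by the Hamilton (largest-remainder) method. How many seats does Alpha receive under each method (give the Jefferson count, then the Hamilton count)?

Jefferson: Eta 5, Alpha 1, Zeta 3.
Hamilton: Eta 4, Alpha 2, Zeta 3.
Alpha gets 1 under Jefferson and 2 under Hamilton.

1 and 2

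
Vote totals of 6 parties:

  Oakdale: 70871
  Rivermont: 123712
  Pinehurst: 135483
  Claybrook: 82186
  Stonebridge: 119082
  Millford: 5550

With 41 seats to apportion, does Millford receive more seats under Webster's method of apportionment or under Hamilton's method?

Webster: Oakdale 5, Rivermont 10, Pinehurst 11, Claybrook 6, Stonebridge 9, Millford 0.
Hamilton: Oakdale 5, Rivermont 10, Pinehurst 10, Claybrook 6, Stonebridge 9, Millford 1.
Millford gets 0 under Webster and 1 under Hamilton.

Hamilton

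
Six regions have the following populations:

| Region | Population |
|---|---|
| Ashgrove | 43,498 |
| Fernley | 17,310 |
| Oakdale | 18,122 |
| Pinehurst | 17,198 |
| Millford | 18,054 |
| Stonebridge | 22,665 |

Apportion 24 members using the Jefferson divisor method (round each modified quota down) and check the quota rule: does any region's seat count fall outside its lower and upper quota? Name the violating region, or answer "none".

Standard quotas: Ashgrove 7.629, Fernley 3.036, Oakdale 3.178, Pinehurst 3.016, Millford 3.166, Stonebridge 3.975.
Jefferson allocation: Ashgrove 8, Fernley 3, Oakdale 3, Pinehurst 3, Millford 3, Stonebridge 4.
Every allocation lies between the lower and upper quota.

none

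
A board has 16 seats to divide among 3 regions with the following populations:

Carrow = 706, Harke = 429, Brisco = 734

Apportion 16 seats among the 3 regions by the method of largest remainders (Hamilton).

Total 1869; standard divisor 1869/16 ≈ 116.812.
Standard quotas: Carrow 6.044, Harke 3.673, Brisco 6.284.
Lower quotas: Carrow 6, Harke 3, Brisco 6 (sum 15, leaving 1 seat).
Remainders in descending order: Harke 0.673, Brisco 0.284, Carrow 0.044.
The surplus seat goes to Harke.

Carrow: 6, Harke: 4, Brisco: 6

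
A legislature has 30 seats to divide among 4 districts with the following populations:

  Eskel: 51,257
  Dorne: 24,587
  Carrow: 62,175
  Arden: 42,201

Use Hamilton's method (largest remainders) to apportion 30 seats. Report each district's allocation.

The standard divisor is 180220/30 ≈ 6007.333.
Standard quotas: Eskel 8.5324, Dorne 4.0928, Carrow 10.3499, Arden 7.0249.
Lower quotas: Eskel 8, Dorne 4, Carrow 10, Arden 7 (sum 29, leaving 1 seat).
Remainders in descending order: Eskel 0.5324, Carrow 0.3499, Dorne 0.0928, Arden 0.0249.
The surplus seat goes to Eskel.

Eskel=9, Dorne=4, Carrow=10, Arden=7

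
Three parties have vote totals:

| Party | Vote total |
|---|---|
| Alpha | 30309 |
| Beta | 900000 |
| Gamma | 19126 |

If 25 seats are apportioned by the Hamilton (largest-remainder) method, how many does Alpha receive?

Total 949435; standard divisor 949435/25 ≈ 37977.4.
Standard quotas: Alpha 0.7981, Beta 23.6983, Gamma 0.5036.
Lower quotas: Alpha 0, Beta 23, Gamma 0 (sum 23, leaving 2 seats).
Remainders in descending order: Alpha 0.7981, Beta 0.6983, Gamma 0.5036.
Largest remainders: Alpha, Beta receive the extra seats.
Alpha receives 1.

1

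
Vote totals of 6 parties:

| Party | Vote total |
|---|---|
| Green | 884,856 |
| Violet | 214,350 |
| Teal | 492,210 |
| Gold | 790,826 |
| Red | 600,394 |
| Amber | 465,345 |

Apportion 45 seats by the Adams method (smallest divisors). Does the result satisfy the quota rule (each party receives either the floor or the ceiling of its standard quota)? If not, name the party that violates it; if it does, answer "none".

Standard quotas: Green 11.548, Violet 2.798, Teal 6.424, Gold 10.321, Red 7.836, Amber 6.073.
Adams allocation: Green 11, Violet 3, Teal 7, Gold 10, Red 8, Amber 6.
Every allocation lies between the lower and upper quota.

none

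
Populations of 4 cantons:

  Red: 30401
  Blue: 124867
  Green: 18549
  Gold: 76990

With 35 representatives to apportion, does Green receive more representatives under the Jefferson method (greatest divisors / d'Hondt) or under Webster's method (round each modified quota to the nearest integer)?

Jefferson: Red 4, Blue 18, Green 2, Gold 11.
Webster: Red 4, Blue 17, Green 3, Gold 11.
Green gets 2 under Jefferson and 3 under Webster.

Webster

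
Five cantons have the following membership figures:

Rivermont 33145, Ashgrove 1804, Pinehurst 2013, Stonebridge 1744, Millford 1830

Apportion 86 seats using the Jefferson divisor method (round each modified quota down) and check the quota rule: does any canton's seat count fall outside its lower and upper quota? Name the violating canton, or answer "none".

Standard quotas: Rivermont 70.319, Ashgrove 3.827, Pinehurst 4.271, Stonebridge 3.700, Millford 3.882.
Jefferson allocation: Rivermont 72, Ashgrove 3, Pinehurst 4, Stonebridge 3, Millford 4.
Rivermont has quota 70.319 (lower 70, upper 71) but receives 72 — outside the quota interval.

Rivermont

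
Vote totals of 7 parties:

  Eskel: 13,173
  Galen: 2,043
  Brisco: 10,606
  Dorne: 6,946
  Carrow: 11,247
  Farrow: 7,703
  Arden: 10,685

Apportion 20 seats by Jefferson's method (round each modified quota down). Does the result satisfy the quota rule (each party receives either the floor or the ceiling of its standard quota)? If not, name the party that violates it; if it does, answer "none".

none

Standard quotas: Eskel 4.222, Galen 0.655, Brisco 3.399, Dorne 2.226, Carrow 3.605, Farrow 2.469, Arden 3.425.
Jefferson allocation: Eskel 4, Galen 0, Brisco 4, Dorne 2, Carrow 4, Farrow 2, Arden 4.
Every allocation lies between the lower and upper quota.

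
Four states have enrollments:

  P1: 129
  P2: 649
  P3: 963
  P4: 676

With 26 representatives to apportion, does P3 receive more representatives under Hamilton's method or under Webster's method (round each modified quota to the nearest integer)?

Hamilton: P1 2, P2 7, P3 10, P4 7.
Webster: P1 1, P2 7, P3 11, P4 7.
P3 gets 10 under Hamilton and 11 under Webster.

Webster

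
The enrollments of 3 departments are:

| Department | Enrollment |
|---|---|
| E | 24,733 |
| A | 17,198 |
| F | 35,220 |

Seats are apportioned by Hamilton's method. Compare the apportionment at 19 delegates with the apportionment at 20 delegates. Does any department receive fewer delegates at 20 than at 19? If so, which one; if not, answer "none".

none

At 19 seats: E 6, A 4, F 9.
At 20 seats: E 6, A 5, F 9.
No department's allocation decreased.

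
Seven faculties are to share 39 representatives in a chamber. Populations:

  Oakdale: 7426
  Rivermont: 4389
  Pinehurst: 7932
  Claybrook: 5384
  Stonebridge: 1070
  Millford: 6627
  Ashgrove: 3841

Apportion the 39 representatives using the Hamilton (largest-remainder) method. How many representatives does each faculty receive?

Total 36669; standard divisor 36669/39 ≈ 940.231.
Standard quotas: Oakdale 7.8981, Rivermont 4.6680, Pinehurst 8.4362, Claybrook 5.7263, Stonebridge 1.1380, Millford 7.0483, Ashgrove 4.0852.
Lower quotas: Oakdale 7, Rivermont 4, Pinehurst 8, Claybrook 5, Stonebridge 1, Millford 7, Ashgrove 4 (sum 36, leaving 3 seats).
Remainders in descending order: Oakdale 0.8981, Claybrook 0.7263, Rivermont 0.6680, Pinehurst 0.4362, Stonebridge 0.1380, Ashgrove 0.0852, Millford 0.0483.
Largest remainders: Oakdale, Claybrook, Rivermont receive the extra seats.

Oakdale 8, Rivermont 5, Pinehurst 8, Claybrook 6, Stonebridge 1, Millford 7, Ashgrove 4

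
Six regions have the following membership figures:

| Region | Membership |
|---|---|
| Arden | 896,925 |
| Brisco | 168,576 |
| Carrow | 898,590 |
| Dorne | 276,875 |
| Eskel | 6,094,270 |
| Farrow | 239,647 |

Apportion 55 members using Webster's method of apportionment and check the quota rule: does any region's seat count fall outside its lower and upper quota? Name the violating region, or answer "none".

Standard quotas: Arden 5.753, Brisco 1.081, Carrow 5.764, Dorne 1.776, Eskel 39.089, Farrow 1.537.
Webster allocation: Arden 6, Brisco 1, Carrow 6, Dorne 2, Eskel 38, Farrow 2.
Eskel has quota 39.089 (lower 39, upper 40) but receives 38 — outside the quota interval.

Eskel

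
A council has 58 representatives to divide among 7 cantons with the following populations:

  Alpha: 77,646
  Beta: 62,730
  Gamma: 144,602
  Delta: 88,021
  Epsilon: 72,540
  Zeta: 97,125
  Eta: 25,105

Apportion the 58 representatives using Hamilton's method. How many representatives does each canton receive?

Standard divisor: 567769 ÷ 58 ≈ 9789.121.
Standard quotas: Alpha 7.9319, Beta 6.4081, Gamma 14.7717, Delta 8.9917, Epsilon 7.4103, Zeta 9.9217, Eta 2.5646.
Lower quotas: Alpha 7, Beta 6, Gamma 14, Delta 8, Epsilon 7, Zeta 9, Eta 2 (sum 53, leaving 5 seats).
Remainders in descending order: Delta 0.9917, Alpha 0.9319, Zeta 0.9217, Gamma 0.7717, Eta 0.5646, Epsilon 0.4103, Beta 0.4081.
The surplus seats go to Delta, Alpha, Zeta, Gamma, Eta.

Alpha 8, Beta 6, Gamma 15, Delta 9, Epsilon 7, Zeta 10, Eta 3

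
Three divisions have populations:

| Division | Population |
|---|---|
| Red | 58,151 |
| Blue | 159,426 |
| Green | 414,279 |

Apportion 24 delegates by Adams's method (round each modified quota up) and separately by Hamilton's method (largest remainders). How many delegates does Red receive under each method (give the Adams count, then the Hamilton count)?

3 and 2

Adams: Red 3, Blue 6, Green 15.
Hamilton: Red 2, Blue 6, Green 16.
Red gets 3 under Adams and 2 under Hamilton.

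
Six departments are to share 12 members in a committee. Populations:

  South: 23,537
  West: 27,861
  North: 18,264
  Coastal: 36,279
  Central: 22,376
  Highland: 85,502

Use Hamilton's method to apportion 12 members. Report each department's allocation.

The standard divisor is 213819/12 ≈ 17818.25.
Standard quotas: South 1.3209, West 1.5636, North 1.0250, Coastal 2.0361, Central 1.2558, Highland 4.7986.
Lower quotas: South 1, West 1, North 1, Coastal 2, Central 1, Highland 4 (sum 10, leaving 2 seats).
Remainders in descending order: Highland 0.7986, West 0.5636, South 0.3209, Central 0.2558, Coastal 0.0361, North 0.0250.
The surplus seats go to Highland, West.

South=1; West=2; North=1; Coastal=2; Central=1; Highland=5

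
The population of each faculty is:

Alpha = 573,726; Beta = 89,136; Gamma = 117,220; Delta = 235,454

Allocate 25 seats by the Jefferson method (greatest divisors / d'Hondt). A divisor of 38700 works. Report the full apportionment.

With modified divisor 38700: modified quotas Alpha 14.825, Beta 2.303, Gamma 3.029, Delta 6.084.
Rounding down: Alpha 14, Beta 2, Gamma 3, Delta 6 (total 25).

Alpha 14; Beta 2; Gamma 3; Delta 6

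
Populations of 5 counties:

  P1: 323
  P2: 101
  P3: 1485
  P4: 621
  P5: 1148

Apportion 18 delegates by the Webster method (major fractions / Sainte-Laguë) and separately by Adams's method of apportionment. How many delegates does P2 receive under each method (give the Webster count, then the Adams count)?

Webster: P1 2, P2 0, P3 7, P4 3, P5 6.
Adams: P1 2, P2 1, P3 7, P4 3, P5 5.
P2 gets 0 under Webster and 1 under Adams.

0 and 1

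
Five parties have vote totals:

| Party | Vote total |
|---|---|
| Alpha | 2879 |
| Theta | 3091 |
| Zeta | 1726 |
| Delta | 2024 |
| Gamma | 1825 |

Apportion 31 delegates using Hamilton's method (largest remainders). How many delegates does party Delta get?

The standard divisor is 11545/31 ≈ 372.419.
Standard quotas: Alpha 7.731, Theta 8.300, Zeta 4.635, Delta 5.435, Gamma 4.900.
Lower quotas: Alpha 7, Theta 8, Zeta 4, Delta 5, Gamma 4 (sum 28, leaving 3 seats).
Remainders in descending order: Gamma 0.900, Alpha 0.731, Zeta 0.635, Delta 0.435, Theta 0.300.
The surplus seats go to Gamma, Alpha, Zeta.
Delta receives 5.

5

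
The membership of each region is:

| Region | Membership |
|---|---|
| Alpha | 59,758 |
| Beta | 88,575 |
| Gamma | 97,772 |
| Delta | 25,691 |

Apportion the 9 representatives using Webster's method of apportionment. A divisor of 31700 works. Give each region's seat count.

With modified divisor 31700: modified quotas Alpha 1.885, Beta 2.794, Gamma 3.084, Delta 0.810.
Rounding to the nearest integer: Alpha 2, Beta 3, Gamma 3, Delta 1 (total 9).

Alpha=2, Beta=3, Gamma=3, Delta=1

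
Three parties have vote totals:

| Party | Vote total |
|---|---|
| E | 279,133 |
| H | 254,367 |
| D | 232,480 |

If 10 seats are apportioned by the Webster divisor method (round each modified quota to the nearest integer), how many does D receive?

Standard divisor 765980/10 ≈ 76598; standard quotas: E 3.644, H 3.321, D 3.035.
Rounding to the nearest integer gives E 4, H 3, D 3 — total 10, matching the house size, so no adjustment is needed.
D receives 3.

3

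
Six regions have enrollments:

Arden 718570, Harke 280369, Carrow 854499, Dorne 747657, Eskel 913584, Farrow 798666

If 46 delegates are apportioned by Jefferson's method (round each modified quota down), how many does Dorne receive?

Standard divisor 4313345/46 ≈ 93768.37; standard quotas: Arden 7.663, Harke 2.990, Carrow 9.113, Dorne 7.973, Eskel 9.743, Farrow 8.517.
Rounding down gives 7, 2, 9, 7, 9, 8 = 42 seats, so the divisor must be adjusted.
With modified divisor 89300: modified quotas Arden 8.047, Harke 3.140, Carrow 9.569, Dorne 8.372, Eskel 10.231, Farrow 8.944.
Rounding down: Arden 8, Harke 3, Carrow 9, Dorne 8, Eskel 10, Farrow 8 (total 46).
Dorne receives 8.

8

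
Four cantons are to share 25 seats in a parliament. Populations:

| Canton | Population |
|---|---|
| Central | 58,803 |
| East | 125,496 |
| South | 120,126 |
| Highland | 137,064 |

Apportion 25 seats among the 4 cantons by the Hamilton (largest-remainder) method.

Total 441489; standard divisor 441489/25 ≈ 17659.56.
Standard quotas: Central 3.3298, East 7.1064, South 6.8023, Highland 7.7615.
Lower quotas: Central 3, East 7, South 6, Highland 7 (sum 23, leaving 2 seats).
Remainders in descending order: South 0.8023, Highland 0.7615, Central 0.3298, East 0.1064.
The surplus seats go to South, Highland.

Central: 3, East: 7, South: 7, Highland: 8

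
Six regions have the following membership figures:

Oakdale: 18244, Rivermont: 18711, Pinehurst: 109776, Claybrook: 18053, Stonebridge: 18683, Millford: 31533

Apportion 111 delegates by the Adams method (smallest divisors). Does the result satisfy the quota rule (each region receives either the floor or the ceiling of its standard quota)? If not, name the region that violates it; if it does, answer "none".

Standard quotas: Oakdale 9.419, Rivermont 9.660, Pinehurst 56.675, Claybrook 9.320, Stonebridge 9.646, Millford 16.280.
Adams allocation: Oakdale 10, Rivermont 10, Pinehurst 55, Claybrook 10, Stonebridge 10, Millford 16.
Pinehurst has quota 56.675 (lower 56, upper 57) but receives 55 — outside the quota interval.

Pinehurst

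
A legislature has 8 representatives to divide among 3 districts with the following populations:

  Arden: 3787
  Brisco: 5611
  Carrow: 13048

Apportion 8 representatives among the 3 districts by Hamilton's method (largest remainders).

The standard divisor is 22446/8 ≈ 2805.75.
Standard quotas: Arden 1.3497, Brisco 1.9998, Carrow 4.6504.
Lower quotas: Arden 1, Brisco 1, Carrow 4 (sum 6, leaving 2 seats).
Remainders in descending order: Brisco 0.9998, Carrow 0.6504, Arden 0.3497.
Largest remainders: Brisco, Carrow receive the extra seats.

Arden 1, Brisco 2, Carrow 5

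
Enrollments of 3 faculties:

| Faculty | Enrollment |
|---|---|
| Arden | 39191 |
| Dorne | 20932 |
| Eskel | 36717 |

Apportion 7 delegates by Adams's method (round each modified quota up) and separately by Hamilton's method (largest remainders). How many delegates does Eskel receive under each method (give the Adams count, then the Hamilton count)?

2 and 3

Adams: Arden 3, Dorne 2, Eskel 2.
Hamilton: Arden 3, Dorne 1, Eskel 3.
Eskel gets 2 under Adams and 3 under Hamilton.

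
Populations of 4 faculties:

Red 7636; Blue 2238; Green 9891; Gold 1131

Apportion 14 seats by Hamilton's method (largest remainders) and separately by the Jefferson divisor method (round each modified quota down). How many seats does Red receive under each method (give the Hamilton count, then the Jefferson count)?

Hamilton: Red 5, Blue 1, Green 7, Gold 1.
Jefferson: Red 6, Blue 1, Green 7, Gold 0.
Red gets 5 under Hamilton and 6 under Jefferson.

5 and 6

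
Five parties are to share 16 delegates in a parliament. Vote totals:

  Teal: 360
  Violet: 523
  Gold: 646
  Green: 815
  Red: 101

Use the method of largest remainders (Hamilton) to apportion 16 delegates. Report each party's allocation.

The standard divisor is 2445/16 ≈ 152.812.
Standard quotas: Teal 2.356, Violet 3.422, Gold 4.227, Green 5.333, Red 0.661.
Lower quotas: Teal 2, Violet 3, Gold 4, Green 5, Red 0 (sum 14, leaving 2 seats).
Remainders in descending order: Red 0.661, Violet 0.422, Teal 0.356, Green 0.333, Gold 0.227.
Largest remainders: Red, Violet receive the extra seats.

Teal: 2, Violet: 4, Gold: 4, Green: 5, Red: 1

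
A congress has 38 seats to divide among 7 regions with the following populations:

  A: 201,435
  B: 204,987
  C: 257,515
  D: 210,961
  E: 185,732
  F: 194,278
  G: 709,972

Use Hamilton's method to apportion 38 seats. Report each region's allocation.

A: 4, B: 4, C: 5, D: 4, E: 3, F: 4, G: 14

Total 1964880; standard divisor 1964880/38 ≈ 51707.368.
Standard quotas: A 3.8957, B 3.9644, C 4.9802, D 4.0799, E 3.5920, F 3.7573, G 13.7306.
Lower quotas: A 3, B 3, C 4, D 4, E 3, F 3, G 13 (sum 33, leaving 5 seats).
Remainders in descending order: C 0.9802, B 0.9644, A 0.8957, F 0.7573, G 0.7306, E 0.5920, D 0.0799.
The surplus seats go to C, B, A, F, G.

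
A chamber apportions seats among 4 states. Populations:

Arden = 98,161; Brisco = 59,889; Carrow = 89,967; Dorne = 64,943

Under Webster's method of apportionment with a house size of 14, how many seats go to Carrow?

Standard divisor 312960/14 ≈ 22354.286; standard quotas: Arden 4.391, Brisco 2.679, Carrow 4.025, Dorne 2.905.
Rounding to the nearest integer gives Arden 4, Brisco 3, Carrow 4, Dorne 3 — total 14, matching the house size, so no adjustment is needed.
Carrow receives 4.

4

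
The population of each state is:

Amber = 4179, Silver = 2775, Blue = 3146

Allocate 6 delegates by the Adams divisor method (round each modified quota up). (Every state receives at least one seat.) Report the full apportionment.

Amber 2, Silver 2, Blue 2

Standard divisor 10100/6 ≈ 1683.333; standard quotas: Amber 2.483, Silver 1.649, Blue 1.869.
Rounding up gives 3, 2, 2 = 7 seats, so the divisor must be adjusted.
With modified divisor 2400: modified quotas Amber 1.741, Silver 1.156, Blue 1.311.
Rounding up: Amber 2, Silver 2, Blue 2 (total 6).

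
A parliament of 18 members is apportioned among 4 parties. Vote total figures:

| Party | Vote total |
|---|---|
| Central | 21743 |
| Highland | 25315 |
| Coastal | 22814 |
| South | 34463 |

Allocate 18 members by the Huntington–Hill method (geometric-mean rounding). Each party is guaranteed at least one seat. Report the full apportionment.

With divisor 5969: modified quotas Central 3.643, Highland 4.241, Coastal 3.822, South 5.774.
Geometric-mean thresholds: Central √(3·4)=3.464, Highland √(4·5)=4.472, Coastal √(3·4)=3.464, South √(5·6)=5.477.
Each quota rounded against its threshold gives Central 4, Highland 4, Coastal 4, South 6 (total 18).

Central 4, Highland 4, Coastal 4, South 6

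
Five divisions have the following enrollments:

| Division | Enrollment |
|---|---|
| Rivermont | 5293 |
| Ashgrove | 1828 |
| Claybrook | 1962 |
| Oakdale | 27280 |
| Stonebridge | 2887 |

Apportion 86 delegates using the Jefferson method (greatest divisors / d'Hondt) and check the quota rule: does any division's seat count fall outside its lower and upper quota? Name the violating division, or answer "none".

Oakdale

Standard quotas: Rivermont 11.597, Ashgrove 4.005, Claybrook 4.299, Oakdale 59.773, Stonebridge 6.326.
Jefferson allocation: Rivermont 11, Ashgrove 4, Claybrook 4, Oakdale 61, Stonebridge 6.
Oakdale has quota 59.773 (lower 59, upper 60) but receives 61 — outside the quota interval.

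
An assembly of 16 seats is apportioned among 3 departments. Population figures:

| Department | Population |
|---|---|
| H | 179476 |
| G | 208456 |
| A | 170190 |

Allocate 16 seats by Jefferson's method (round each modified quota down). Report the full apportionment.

H=5, G=6, A=5

Standard divisor 558122/16 ≈ 34882.625; standard quotas: H 5.145, G 5.976, A 4.879.
Rounding down gives 5, 5, 4 = 14 seats, so the divisor must be adjusted.
With modified divisor 32000: modified quotas H 5.609, G 6.514, A 5.318.
Rounding down: H 5, G 6, A 5 (total 16).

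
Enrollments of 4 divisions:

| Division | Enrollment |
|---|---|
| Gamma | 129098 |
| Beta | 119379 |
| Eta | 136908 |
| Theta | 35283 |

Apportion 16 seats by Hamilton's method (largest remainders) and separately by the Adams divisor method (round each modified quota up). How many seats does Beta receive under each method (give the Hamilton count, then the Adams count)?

5 and 4

Hamilton: Gamma 5, Beta 5, Eta 5, Theta 1.
Adams: Gamma 5, Beta 4, Eta 5, Theta 2.
Beta gets 5 under Hamilton and 4 under Adams.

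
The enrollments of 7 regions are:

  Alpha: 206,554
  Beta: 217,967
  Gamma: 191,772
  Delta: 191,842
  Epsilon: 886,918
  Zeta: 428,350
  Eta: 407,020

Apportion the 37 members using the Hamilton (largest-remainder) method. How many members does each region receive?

The standard divisor is 2530423/37 ≈ 68389.811.
Standard quotas: Alpha 3.0202, Beta 3.1871, Gamma 2.8041, Delta 2.8051, Epsilon 12.9686, Zeta 6.2634, Eta 5.9515.
Lower quotas: Alpha 3, Beta 3, Gamma 2, Delta 2, Epsilon 12, Zeta 6, Eta 5 (sum 33, leaving 4 seats).
Remainders in descending order: Epsilon 0.9686, Eta 0.9515, Delta 0.8051, Gamma 0.8041, Zeta 0.2634, Beta 0.1871, Alpha 0.0202.
Largest remainders: Epsilon, Eta, Delta, Gamma receive the extra seats.

Alpha=3; Beta=3; Gamma=3; Delta=3; Epsilon=13; Zeta=6; Eta=6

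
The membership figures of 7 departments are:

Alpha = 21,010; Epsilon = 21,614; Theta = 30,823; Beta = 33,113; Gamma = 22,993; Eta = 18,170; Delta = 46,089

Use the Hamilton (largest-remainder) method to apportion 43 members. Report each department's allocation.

The standard divisor is 193812/43 ≈ 4507.256.
Standard quotas: Alpha 4.6614, Epsilon 4.7954, Theta 6.8385, Beta 7.3466, Gamma 5.1013, Eta 4.0313, Delta 10.2255.
Lower quotas: Alpha 4, Epsilon 4, Theta 6, Beta 7, Gamma 5, Eta 4, Delta 10 (sum 40, leaving 3 seats).
Remainders in descending order: Theta 0.8385, Epsilon 0.7954, Alpha 0.6614, Beta 0.3466, Delta 0.2255, Gamma 0.1013, Eta 0.0313.
The surplus seats go to Theta, Epsilon, Alpha.

Alpha=5, Epsilon=5, Theta=7, Beta=7, Gamma=5, Eta=4, Delta=10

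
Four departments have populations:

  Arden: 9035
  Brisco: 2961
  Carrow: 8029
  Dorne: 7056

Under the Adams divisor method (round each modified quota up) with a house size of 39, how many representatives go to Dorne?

10

Standard divisor 27081/39 ≈ 694.385; standard quotas: Arden 13.012, Brisco 4.264, Carrow 11.563, Dorne 10.162.
Rounding up gives 14, 5, 12, 11 = 42 seats, so the divisor must be adjusted.
With modified divisor 735: modified quotas Arden 12.293, Brisco 4.029, Carrow 10.924, Dorne 9.600.
Rounding up: Arden 13, Brisco 5, Carrow 11, Dorne 10 (total 39).
Dorne receives 10.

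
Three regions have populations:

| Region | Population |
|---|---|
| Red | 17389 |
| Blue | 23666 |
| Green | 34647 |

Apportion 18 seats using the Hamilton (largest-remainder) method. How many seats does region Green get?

8

Total 75702; standard divisor 75702/18 ≈ 4205.667.
Standard quotas: Red 4.1347, Blue 5.6272, Green 8.2382.
Lower quotas: Red 4, Blue 5, Green 8 (sum 17, leaving 1 seat).
Remainders in descending order: Blue 0.6272, Green 0.2382, Red 0.1347.
The surplus seat goes to Blue.
Green receives 8.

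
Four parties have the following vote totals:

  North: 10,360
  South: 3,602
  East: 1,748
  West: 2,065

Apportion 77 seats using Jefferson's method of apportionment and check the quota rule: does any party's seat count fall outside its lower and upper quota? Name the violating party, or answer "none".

Standard quotas: North 44.879, South 15.604, East 7.572, West 8.945.
Jefferson allocation: North 46, South 15, East 7, West 9.
North has quota 44.879 (lower 44, upper 45) but receives 46 — outside the quota interval.

North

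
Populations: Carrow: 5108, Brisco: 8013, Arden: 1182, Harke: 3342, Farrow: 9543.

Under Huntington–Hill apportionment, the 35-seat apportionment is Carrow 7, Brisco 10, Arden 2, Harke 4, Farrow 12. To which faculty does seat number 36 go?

Farrow

Priority for the next seat is population ÷ (√(s·(s+1))).
Priorities: Carrow 682.585, Brisco 764.010, Arden 482.549, Harke 747.294, Farrow 764.051.
Highest priority: Farrow.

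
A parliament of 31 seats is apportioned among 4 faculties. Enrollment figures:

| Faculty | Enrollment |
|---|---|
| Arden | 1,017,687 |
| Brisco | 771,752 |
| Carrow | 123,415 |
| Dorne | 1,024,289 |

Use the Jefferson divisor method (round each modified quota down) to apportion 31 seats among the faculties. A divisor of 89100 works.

Arden=11, Brisco=8, Carrow=1, Dorne=11

With modified divisor 89100: modified quotas Arden 11.422, Brisco 8.662, Carrow 1.385, Dorne 11.496.
Rounding down: Arden 11, Brisco 8, Carrow 1, Dorne 11 (total 31).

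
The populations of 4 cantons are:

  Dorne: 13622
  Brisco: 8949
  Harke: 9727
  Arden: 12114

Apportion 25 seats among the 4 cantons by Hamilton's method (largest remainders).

Dorne 8; Brisco 5; Harke 5; Arden 7

Total 44412; standard divisor 44412/25 ≈ 1776.48.
Standard quotas: Dorne 7.6680, Brisco 5.0375, Harke 5.4754, Arden 6.8191.
Lower quotas: Dorne 7, Brisco 5, Harke 5, Arden 6 (sum 23, leaving 2 seats).
Remainders in descending order: Arden 0.8191, Dorne 0.6680, Harke 0.4754, Brisco 0.0375.
The surplus seats go to Arden, Dorne.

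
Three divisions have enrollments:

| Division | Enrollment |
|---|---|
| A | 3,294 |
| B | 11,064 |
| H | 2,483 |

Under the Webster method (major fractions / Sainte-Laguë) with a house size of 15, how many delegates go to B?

Standard divisor 16841/15 ≈ 1122.733; standard quotas: A 2.934, B 9.855, H 2.212.
Rounding to the nearest integer gives A 3, B 10, H 2 — total 15, matching the house size, so no adjustment is needed.
B receives 10.

10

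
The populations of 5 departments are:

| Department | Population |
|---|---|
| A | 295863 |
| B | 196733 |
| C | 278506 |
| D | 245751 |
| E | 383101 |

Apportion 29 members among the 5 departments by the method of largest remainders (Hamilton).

The standard divisor is 1399954/29 ≈ 48274.276.
Standard quotas: A 6.1288, B 4.0753, C 5.7692, D 5.0907, E 7.9359.
Lower quotas: A 6, B 4, C 5, D 5, E 7 (sum 27, leaving 2 seats).
Remainders in descending order: E 0.9359, C 0.7692, A 0.1288, D 0.0907, B 0.0753.
The surplus seats go to E, C.

A 6, B 4, C 6, D 5, E 8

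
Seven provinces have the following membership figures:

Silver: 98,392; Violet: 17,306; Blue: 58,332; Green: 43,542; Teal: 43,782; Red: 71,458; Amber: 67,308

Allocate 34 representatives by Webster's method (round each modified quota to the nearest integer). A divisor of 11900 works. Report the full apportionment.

With modified divisor 11900: modified quotas Silver 8.268, Violet 1.454, Blue 4.902, Green 3.659, Teal 3.679, Red 6.005, Amber 5.656.
Rounding to the nearest integer: Silver 8, Violet 1, Blue 5, Green 4, Teal 4, Red 6, Amber 6 (total 34).

Silver=8, Violet=1, Blue=5, Green=4, Teal=4, Red=6, Amber=6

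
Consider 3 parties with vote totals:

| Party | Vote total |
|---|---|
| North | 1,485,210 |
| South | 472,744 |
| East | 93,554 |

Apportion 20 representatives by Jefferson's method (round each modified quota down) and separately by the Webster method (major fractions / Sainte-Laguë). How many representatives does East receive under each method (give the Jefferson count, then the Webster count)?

Jefferson: North 15, South 5, East 0.
Webster: North 14, South 5, East 1.
East gets 0 under Jefferson and 1 under Webster.

0 and 1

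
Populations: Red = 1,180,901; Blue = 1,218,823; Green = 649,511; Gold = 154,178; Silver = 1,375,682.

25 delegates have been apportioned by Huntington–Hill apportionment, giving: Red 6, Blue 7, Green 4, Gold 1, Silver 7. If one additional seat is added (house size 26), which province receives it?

Silver

Priority for the next seat is population ÷ (√(s·(s+1))).
Priorities: Red 182216.980, Blue 162872.074, Green 145235.075, Gold 109020.309, Silver 183833.240.
Highest priority: Silver.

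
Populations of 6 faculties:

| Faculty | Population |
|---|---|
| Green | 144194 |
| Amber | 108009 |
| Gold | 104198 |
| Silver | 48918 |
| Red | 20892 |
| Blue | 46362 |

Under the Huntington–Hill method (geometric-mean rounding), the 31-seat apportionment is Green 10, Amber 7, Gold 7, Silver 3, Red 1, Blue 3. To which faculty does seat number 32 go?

Red

Priority for the next seat is population ÷ (√(s·(s+1))).
Priorities: Green 13748.358, Amber 14433.310, Gold 13924.043, Silver 14121.410, Red 14772.875, Blue 13383.557.
Highest priority: Red.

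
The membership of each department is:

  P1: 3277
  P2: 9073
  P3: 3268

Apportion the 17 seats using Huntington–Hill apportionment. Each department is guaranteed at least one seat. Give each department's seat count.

P1 4, P2 10, P3 3

With divisor 945: modified quotas P1 3.468, P2 9.601, P3 3.458.
Geometric-mean thresholds: P1 √(3·4)=3.464, P2 √(9·10)=9.487, P3 √(3·4)=3.464.
Each quota rounded against its threshold gives P1 4, P2 10, P3 3 (total 17).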